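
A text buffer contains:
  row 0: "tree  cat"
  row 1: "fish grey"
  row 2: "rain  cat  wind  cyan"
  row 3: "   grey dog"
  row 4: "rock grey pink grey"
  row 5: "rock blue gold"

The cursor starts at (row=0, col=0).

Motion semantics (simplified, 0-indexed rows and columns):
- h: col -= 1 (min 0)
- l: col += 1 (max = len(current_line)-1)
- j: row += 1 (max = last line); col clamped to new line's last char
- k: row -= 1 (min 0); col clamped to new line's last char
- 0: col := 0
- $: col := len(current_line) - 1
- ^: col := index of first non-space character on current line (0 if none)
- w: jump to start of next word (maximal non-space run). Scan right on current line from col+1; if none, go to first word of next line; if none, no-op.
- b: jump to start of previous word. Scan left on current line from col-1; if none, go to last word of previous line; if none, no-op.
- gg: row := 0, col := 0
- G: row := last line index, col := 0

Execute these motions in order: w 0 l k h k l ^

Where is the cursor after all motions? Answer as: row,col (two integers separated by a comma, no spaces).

After 1 (w): row=0 col=6 char='c'
After 2 (0): row=0 col=0 char='t'
After 3 (l): row=0 col=1 char='r'
After 4 (k): row=0 col=1 char='r'
After 5 (h): row=0 col=0 char='t'
After 6 (k): row=0 col=0 char='t'
After 7 (l): row=0 col=1 char='r'
After 8 (^): row=0 col=0 char='t'

Answer: 0,0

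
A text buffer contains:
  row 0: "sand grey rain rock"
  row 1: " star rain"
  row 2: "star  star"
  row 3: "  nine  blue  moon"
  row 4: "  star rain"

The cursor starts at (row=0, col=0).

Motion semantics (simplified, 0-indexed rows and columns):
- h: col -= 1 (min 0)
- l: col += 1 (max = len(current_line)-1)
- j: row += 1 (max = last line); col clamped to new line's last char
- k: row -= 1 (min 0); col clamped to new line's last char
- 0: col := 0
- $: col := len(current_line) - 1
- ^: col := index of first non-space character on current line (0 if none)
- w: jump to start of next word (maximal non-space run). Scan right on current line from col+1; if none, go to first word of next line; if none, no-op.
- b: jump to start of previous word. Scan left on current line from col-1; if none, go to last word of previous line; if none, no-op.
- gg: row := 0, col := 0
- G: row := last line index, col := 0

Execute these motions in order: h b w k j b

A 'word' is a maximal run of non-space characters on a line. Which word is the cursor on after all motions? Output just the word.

Answer: star

Derivation:
After 1 (h): row=0 col=0 char='s'
After 2 (b): row=0 col=0 char='s'
After 3 (w): row=0 col=5 char='g'
After 4 (k): row=0 col=5 char='g'
After 5 (j): row=1 col=5 char='_'
After 6 (b): row=1 col=1 char='s'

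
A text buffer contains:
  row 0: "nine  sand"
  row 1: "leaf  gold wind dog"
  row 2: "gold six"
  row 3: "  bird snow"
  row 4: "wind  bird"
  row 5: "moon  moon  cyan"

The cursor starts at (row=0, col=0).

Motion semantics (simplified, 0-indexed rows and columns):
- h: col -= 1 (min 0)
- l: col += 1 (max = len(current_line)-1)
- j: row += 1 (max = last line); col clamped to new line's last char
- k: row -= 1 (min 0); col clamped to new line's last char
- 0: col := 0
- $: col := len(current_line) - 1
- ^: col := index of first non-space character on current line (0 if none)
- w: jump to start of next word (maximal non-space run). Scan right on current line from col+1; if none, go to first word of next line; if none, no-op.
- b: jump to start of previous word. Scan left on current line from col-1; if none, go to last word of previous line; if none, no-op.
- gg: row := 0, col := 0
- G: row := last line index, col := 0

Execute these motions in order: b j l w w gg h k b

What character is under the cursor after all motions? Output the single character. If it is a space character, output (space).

Answer: n

Derivation:
After 1 (b): row=0 col=0 char='n'
After 2 (j): row=1 col=0 char='l'
After 3 (l): row=1 col=1 char='e'
After 4 (w): row=1 col=6 char='g'
After 5 (w): row=1 col=11 char='w'
After 6 (gg): row=0 col=0 char='n'
After 7 (h): row=0 col=0 char='n'
After 8 (k): row=0 col=0 char='n'
After 9 (b): row=0 col=0 char='n'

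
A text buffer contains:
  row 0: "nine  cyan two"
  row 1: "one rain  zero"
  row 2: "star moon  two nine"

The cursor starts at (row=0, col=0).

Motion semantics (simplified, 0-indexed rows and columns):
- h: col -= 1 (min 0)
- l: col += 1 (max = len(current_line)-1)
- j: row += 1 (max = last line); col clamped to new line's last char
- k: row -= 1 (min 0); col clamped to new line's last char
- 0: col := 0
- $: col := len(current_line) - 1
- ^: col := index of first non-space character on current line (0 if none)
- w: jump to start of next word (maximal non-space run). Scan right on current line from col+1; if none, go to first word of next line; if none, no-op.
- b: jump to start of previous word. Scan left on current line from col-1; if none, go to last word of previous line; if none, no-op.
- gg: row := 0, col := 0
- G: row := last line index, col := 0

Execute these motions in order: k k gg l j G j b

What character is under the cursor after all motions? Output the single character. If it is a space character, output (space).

Answer: z

Derivation:
After 1 (k): row=0 col=0 char='n'
After 2 (k): row=0 col=0 char='n'
After 3 (gg): row=0 col=0 char='n'
After 4 (l): row=0 col=1 char='i'
After 5 (j): row=1 col=1 char='n'
After 6 (G): row=2 col=0 char='s'
After 7 (j): row=2 col=0 char='s'
After 8 (b): row=1 col=10 char='z'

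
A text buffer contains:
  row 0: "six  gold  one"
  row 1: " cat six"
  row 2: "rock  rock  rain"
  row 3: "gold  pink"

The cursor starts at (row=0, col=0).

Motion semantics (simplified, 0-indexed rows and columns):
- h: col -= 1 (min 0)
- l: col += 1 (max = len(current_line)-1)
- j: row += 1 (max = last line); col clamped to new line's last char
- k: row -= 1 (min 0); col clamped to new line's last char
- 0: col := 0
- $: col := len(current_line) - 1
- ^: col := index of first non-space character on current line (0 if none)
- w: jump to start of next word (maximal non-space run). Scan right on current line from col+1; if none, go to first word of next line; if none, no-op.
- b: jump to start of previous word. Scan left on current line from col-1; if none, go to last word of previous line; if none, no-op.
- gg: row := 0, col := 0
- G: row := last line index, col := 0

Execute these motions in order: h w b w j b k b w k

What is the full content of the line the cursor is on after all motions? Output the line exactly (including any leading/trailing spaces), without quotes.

After 1 (h): row=0 col=0 char='s'
After 2 (w): row=0 col=5 char='g'
After 3 (b): row=0 col=0 char='s'
After 4 (w): row=0 col=5 char='g'
After 5 (j): row=1 col=5 char='s'
After 6 (b): row=1 col=1 char='c'
After 7 (k): row=0 col=1 char='i'
After 8 (b): row=0 col=0 char='s'
After 9 (w): row=0 col=5 char='g'
After 10 (k): row=0 col=5 char='g'

Answer: six  gold  one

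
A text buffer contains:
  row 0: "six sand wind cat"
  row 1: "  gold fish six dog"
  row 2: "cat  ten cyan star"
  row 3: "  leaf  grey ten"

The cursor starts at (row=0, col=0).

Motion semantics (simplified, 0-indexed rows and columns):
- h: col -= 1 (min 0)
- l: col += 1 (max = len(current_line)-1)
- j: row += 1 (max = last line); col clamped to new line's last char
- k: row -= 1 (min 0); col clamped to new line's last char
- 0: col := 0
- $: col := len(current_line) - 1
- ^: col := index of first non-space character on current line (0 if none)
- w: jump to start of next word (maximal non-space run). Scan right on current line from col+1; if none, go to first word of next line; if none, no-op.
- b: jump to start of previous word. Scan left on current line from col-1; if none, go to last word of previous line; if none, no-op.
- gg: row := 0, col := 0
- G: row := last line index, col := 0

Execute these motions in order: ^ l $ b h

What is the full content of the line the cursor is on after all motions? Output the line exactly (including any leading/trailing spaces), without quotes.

After 1 (^): row=0 col=0 char='s'
After 2 (l): row=0 col=1 char='i'
After 3 ($): row=0 col=16 char='t'
After 4 (b): row=0 col=14 char='c'
After 5 (h): row=0 col=13 char='_'

Answer: six sand wind cat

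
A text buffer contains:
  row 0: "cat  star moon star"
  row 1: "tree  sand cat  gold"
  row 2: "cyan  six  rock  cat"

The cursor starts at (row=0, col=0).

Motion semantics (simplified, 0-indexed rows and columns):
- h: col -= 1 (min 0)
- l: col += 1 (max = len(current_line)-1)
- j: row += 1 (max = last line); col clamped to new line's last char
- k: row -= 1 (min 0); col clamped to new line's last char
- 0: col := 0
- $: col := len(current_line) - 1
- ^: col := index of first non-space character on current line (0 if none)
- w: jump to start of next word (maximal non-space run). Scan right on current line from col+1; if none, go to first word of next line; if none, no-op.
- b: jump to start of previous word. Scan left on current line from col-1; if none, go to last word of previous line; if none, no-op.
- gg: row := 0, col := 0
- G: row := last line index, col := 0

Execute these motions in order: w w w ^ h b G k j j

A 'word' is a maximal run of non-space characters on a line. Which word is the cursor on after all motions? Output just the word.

After 1 (w): row=0 col=5 char='s'
After 2 (w): row=0 col=10 char='m'
After 3 (w): row=0 col=15 char='s'
After 4 (^): row=0 col=0 char='c'
After 5 (h): row=0 col=0 char='c'
After 6 (b): row=0 col=0 char='c'
After 7 (G): row=2 col=0 char='c'
After 8 (k): row=1 col=0 char='t'
After 9 (j): row=2 col=0 char='c'
After 10 (j): row=2 col=0 char='c'

Answer: cyan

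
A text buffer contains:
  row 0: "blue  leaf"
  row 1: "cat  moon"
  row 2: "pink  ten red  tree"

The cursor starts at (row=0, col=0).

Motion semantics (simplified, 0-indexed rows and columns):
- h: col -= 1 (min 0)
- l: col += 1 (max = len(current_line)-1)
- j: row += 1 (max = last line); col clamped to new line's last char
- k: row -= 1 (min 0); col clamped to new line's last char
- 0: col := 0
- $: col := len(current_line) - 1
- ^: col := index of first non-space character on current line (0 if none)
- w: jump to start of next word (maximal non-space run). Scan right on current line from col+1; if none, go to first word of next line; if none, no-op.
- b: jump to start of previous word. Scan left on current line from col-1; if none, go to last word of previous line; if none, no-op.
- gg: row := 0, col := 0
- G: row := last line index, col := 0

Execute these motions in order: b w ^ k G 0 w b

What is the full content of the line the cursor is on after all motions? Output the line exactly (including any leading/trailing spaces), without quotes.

After 1 (b): row=0 col=0 char='b'
After 2 (w): row=0 col=6 char='l'
After 3 (^): row=0 col=0 char='b'
After 4 (k): row=0 col=0 char='b'
After 5 (G): row=2 col=0 char='p'
After 6 (0): row=2 col=0 char='p'
After 7 (w): row=2 col=6 char='t'
After 8 (b): row=2 col=0 char='p'

Answer: pink  ten red  tree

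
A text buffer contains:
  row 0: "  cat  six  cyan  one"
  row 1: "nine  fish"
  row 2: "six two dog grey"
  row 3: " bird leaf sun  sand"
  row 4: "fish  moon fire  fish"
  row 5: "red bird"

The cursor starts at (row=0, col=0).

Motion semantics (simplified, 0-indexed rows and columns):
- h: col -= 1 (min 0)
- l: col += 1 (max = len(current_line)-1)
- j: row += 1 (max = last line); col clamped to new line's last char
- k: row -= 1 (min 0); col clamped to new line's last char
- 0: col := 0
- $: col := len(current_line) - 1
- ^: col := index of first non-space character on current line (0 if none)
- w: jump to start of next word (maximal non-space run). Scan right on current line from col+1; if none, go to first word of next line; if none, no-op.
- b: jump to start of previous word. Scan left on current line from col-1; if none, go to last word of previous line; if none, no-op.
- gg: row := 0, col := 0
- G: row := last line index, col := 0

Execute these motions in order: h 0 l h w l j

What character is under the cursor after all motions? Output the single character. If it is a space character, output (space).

After 1 (h): row=0 col=0 char='_'
After 2 (0): row=0 col=0 char='_'
After 3 (l): row=0 col=1 char='_'
After 4 (h): row=0 col=0 char='_'
After 5 (w): row=0 col=2 char='c'
After 6 (l): row=0 col=3 char='a'
After 7 (j): row=1 col=3 char='e'

Answer: e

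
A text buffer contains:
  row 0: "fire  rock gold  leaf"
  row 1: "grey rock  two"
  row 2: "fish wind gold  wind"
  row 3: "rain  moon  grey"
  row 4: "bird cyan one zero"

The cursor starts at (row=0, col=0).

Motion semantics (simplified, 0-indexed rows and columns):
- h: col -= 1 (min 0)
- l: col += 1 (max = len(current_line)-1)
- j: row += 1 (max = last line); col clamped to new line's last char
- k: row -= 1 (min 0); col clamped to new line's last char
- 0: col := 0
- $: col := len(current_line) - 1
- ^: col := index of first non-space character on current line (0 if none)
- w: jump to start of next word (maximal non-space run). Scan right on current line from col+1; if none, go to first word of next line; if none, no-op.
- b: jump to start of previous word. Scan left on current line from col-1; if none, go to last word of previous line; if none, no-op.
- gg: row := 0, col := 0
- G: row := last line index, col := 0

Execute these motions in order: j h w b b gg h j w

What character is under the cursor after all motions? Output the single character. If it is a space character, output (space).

After 1 (j): row=1 col=0 char='g'
After 2 (h): row=1 col=0 char='g'
After 3 (w): row=1 col=5 char='r'
After 4 (b): row=1 col=0 char='g'
After 5 (b): row=0 col=17 char='l'
After 6 (gg): row=0 col=0 char='f'
After 7 (h): row=0 col=0 char='f'
After 8 (j): row=1 col=0 char='g'
After 9 (w): row=1 col=5 char='r'

Answer: r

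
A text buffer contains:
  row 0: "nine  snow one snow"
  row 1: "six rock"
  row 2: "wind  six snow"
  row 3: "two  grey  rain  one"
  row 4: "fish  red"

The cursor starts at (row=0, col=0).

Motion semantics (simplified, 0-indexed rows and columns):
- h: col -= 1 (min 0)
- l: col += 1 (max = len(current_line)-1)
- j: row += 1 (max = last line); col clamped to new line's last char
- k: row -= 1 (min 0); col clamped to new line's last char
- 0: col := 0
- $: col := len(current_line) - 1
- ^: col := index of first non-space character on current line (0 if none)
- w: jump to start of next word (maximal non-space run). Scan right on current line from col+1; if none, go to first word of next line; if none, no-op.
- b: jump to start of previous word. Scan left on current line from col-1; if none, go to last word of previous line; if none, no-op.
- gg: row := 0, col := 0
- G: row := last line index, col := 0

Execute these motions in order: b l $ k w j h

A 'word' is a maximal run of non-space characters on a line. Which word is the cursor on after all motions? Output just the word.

After 1 (b): row=0 col=0 char='n'
After 2 (l): row=0 col=1 char='i'
After 3 ($): row=0 col=18 char='w'
After 4 (k): row=0 col=18 char='w'
After 5 (w): row=1 col=0 char='s'
After 6 (j): row=2 col=0 char='w'
After 7 (h): row=2 col=0 char='w'

Answer: wind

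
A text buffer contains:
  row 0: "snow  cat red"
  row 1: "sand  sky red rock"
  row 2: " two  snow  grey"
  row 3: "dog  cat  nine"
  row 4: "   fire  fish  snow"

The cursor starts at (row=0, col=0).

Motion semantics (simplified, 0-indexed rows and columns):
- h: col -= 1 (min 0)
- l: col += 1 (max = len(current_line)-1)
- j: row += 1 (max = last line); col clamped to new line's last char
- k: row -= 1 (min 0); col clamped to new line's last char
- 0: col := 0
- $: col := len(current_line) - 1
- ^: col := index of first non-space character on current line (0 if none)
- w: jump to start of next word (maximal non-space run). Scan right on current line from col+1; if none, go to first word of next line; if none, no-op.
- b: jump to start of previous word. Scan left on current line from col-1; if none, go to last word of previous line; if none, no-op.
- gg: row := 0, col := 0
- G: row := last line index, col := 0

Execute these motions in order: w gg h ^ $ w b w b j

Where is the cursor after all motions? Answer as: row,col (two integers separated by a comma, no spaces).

Answer: 1,10

Derivation:
After 1 (w): row=0 col=6 char='c'
After 2 (gg): row=0 col=0 char='s'
After 3 (h): row=0 col=0 char='s'
After 4 (^): row=0 col=0 char='s'
After 5 ($): row=0 col=12 char='d'
After 6 (w): row=1 col=0 char='s'
After 7 (b): row=0 col=10 char='r'
After 8 (w): row=1 col=0 char='s'
After 9 (b): row=0 col=10 char='r'
After 10 (j): row=1 col=10 char='r'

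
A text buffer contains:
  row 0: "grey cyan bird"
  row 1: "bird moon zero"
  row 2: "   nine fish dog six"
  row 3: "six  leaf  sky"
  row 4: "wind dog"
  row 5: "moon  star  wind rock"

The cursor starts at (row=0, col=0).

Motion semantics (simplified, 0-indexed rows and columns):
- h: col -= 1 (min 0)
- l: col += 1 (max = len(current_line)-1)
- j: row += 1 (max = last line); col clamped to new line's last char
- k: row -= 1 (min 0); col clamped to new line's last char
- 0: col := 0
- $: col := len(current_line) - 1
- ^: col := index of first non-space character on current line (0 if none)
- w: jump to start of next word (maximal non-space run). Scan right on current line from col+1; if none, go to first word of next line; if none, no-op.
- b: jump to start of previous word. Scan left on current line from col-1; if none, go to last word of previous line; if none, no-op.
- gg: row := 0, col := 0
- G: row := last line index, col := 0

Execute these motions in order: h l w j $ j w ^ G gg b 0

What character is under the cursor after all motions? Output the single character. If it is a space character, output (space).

Answer: g

Derivation:
After 1 (h): row=0 col=0 char='g'
After 2 (l): row=0 col=1 char='r'
After 3 (w): row=0 col=5 char='c'
After 4 (j): row=1 col=5 char='m'
After 5 ($): row=1 col=13 char='o'
After 6 (j): row=2 col=13 char='d'
After 7 (w): row=2 col=17 char='s'
After 8 (^): row=2 col=3 char='n'
After 9 (G): row=5 col=0 char='m'
After 10 (gg): row=0 col=0 char='g'
After 11 (b): row=0 col=0 char='g'
After 12 (0): row=0 col=0 char='g'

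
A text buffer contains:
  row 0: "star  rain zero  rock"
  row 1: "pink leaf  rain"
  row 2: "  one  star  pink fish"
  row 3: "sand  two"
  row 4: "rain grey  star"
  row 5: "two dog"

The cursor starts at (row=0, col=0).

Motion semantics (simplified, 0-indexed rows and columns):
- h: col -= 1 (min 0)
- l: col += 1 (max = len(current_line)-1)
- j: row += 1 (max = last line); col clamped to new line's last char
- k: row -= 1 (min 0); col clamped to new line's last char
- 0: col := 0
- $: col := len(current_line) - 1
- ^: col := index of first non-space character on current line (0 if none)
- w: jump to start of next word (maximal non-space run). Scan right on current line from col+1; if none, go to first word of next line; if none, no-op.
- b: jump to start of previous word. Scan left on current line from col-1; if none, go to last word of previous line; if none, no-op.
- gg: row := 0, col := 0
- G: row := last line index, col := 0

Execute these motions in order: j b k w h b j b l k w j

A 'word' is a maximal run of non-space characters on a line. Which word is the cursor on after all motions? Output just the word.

After 1 (j): row=1 col=0 char='p'
After 2 (b): row=0 col=17 char='r'
After 3 (k): row=0 col=17 char='r'
After 4 (w): row=1 col=0 char='p'
After 5 (h): row=1 col=0 char='p'
After 6 (b): row=0 col=17 char='r'
After 7 (j): row=1 col=14 char='n'
After 8 (b): row=1 col=11 char='r'
After 9 (l): row=1 col=12 char='a'
After 10 (k): row=0 col=12 char='e'
After 11 (w): row=0 col=17 char='r'
After 12 (j): row=1 col=14 char='n'

Answer: rain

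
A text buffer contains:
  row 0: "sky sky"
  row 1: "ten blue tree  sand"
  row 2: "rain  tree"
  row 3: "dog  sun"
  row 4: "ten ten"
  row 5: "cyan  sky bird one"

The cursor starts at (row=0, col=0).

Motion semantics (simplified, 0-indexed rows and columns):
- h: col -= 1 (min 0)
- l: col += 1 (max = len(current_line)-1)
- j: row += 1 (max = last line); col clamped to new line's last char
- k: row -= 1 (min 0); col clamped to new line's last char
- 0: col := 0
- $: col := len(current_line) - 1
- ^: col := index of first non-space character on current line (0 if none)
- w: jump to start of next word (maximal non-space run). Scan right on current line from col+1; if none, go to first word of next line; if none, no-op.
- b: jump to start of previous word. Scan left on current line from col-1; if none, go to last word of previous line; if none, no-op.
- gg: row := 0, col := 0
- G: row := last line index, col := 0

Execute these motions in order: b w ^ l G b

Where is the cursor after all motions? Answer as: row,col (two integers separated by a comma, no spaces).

Answer: 4,4

Derivation:
After 1 (b): row=0 col=0 char='s'
After 2 (w): row=0 col=4 char='s'
After 3 (^): row=0 col=0 char='s'
After 4 (l): row=0 col=1 char='k'
After 5 (G): row=5 col=0 char='c'
After 6 (b): row=4 col=4 char='t'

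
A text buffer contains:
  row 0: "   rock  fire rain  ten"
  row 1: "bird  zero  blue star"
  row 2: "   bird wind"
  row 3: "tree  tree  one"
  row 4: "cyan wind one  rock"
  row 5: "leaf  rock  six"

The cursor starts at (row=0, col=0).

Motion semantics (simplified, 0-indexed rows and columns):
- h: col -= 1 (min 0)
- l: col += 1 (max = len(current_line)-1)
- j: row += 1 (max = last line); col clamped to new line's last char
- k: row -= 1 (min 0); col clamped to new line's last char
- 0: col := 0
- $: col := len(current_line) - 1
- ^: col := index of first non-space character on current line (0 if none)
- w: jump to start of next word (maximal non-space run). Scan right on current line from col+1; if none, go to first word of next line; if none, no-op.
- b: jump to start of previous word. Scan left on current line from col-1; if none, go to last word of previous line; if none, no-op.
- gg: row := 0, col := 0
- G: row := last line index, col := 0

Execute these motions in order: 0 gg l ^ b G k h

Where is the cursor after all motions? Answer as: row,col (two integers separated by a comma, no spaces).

Answer: 4,0

Derivation:
After 1 (0): row=0 col=0 char='_'
After 2 (gg): row=0 col=0 char='_'
After 3 (l): row=0 col=1 char='_'
After 4 (^): row=0 col=3 char='r'
After 5 (b): row=0 col=3 char='r'
After 6 (G): row=5 col=0 char='l'
After 7 (k): row=4 col=0 char='c'
After 8 (h): row=4 col=0 char='c'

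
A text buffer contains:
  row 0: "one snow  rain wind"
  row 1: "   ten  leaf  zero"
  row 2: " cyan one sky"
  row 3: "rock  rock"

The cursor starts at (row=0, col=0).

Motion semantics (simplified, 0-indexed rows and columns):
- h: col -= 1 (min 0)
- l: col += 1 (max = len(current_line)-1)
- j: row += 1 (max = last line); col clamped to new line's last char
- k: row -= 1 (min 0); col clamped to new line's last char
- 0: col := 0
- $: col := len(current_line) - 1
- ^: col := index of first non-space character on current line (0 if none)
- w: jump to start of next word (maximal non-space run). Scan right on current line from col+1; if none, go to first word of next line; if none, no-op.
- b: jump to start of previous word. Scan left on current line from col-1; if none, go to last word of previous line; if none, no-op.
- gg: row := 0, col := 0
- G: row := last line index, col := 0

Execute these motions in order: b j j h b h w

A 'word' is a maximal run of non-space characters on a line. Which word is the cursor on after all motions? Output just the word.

After 1 (b): row=0 col=0 char='o'
After 2 (j): row=1 col=0 char='_'
After 3 (j): row=2 col=0 char='_'
After 4 (h): row=2 col=0 char='_'
After 5 (b): row=1 col=14 char='z'
After 6 (h): row=1 col=13 char='_'
After 7 (w): row=1 col=14 char='z'

Answer: zero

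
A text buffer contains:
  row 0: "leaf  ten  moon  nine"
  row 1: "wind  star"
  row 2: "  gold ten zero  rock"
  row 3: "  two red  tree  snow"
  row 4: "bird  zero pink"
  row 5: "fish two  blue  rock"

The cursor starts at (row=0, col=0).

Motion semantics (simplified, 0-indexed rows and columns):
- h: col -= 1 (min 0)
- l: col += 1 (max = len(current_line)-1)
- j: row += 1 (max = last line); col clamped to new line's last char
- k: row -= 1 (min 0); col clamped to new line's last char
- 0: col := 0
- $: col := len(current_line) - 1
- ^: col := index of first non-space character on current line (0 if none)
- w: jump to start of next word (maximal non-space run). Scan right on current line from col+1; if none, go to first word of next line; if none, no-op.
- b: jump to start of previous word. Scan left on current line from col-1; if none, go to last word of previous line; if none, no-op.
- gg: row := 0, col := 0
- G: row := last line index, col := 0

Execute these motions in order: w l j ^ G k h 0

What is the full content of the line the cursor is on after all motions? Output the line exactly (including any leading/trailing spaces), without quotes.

Answer: bird  zero pink

Derivation:
After 1 (w): row=0 col=6 char='t'
After 2 (l): row=0 col=7 char='e'
After 3 (j): row=1 col=7 char='t'
After 4 (^): row=1 col=0 char='w'
After 5 (G): row=5 col=0 char='f'
After 6 (k): row=4 col=0 char='b'
After 7 (h): row=4 col=0 char='b'
After 8 (0): row=4 col=0 char='b'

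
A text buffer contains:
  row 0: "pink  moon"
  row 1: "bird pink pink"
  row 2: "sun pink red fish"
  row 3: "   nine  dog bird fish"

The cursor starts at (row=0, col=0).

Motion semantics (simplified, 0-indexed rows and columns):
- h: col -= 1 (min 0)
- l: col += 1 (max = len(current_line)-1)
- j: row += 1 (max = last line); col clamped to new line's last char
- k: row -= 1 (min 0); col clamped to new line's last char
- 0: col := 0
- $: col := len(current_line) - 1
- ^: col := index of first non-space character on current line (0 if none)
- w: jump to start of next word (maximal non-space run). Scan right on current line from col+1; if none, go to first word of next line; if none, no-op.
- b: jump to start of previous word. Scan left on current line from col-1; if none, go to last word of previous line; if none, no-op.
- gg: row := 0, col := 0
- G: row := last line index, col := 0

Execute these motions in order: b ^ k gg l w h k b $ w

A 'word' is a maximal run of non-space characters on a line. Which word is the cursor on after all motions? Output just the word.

After 1 (b): row=0 col=0 char='p'
After 2 (^): row=0 col=0 char='p'
After 3 (k): row=0 col=0 char='p'
After 4 (gg): row=0 col=0 char='p'
After 5 (l): row=0 col=1 char='i'
After 6 (w): row=0 col=6 char='m'
After 7 (h): row=0 col=5 char='_'
After 8 (k): row=0 col=5 char='_'
After 9 (b): row=0 col=0 char='p'
After 10 ($): row=0 col=9 char='n'
After 11 (w): row=1 col=0 char='b'

Answer: bird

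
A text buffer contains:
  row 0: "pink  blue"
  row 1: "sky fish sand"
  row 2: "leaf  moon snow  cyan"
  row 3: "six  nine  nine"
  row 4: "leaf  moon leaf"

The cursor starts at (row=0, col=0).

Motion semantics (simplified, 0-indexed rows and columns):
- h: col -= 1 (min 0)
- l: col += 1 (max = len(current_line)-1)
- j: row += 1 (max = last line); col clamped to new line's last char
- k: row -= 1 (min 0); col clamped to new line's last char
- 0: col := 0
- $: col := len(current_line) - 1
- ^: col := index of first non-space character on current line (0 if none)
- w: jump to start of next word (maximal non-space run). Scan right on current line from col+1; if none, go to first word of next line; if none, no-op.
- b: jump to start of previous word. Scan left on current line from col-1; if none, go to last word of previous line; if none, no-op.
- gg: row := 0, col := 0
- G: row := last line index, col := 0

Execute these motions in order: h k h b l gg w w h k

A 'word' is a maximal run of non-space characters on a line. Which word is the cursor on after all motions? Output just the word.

After 1 (h): row=0 col=0 char='p'
After 2 (k): row=0 col=0 char='p'
After 3 (h): row=0 col=0 char='p'
After 4 (b): row=0 col=0 char='p'
After 5 (l): row=0 col=1 char='i'
After 6 (gg): row=0 col=0 char='p'
After 7 (w): row=0 col=6 char='b'
After 8 (w): row=1 col=0 char='s'
After 9 (h): row=1 col=0 char='s'
After 10 (k): row=0 col=0 char='p'

Answer: pink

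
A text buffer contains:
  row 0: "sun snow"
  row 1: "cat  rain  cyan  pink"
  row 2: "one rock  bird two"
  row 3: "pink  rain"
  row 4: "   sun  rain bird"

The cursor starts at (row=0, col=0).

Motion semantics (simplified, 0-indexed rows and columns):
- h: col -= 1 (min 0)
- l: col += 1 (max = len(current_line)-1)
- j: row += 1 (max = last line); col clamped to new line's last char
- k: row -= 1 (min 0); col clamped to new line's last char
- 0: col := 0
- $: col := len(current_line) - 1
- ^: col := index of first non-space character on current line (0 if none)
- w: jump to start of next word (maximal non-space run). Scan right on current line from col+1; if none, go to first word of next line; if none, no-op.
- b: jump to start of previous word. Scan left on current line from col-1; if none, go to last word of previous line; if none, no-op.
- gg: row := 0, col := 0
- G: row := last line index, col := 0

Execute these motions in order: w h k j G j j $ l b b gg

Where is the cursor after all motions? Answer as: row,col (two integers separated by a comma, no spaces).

After 1 (w): row=0 col=4 char='s'
After 2 (h): row=0 col=3 char='_'
After 3 (k): row=0 col=3 char='_'
After 4 (j): row=1 col=3 char='_'
After 5 (G): row=4 col=0 char='_'
After 6 (j): row=4 col=0 char='_'
After 7 (j): row=4 col=0 char='_'
After 8 ($): row=4 col=16 char='d'
After 9 (l): row=4 col=16 char='d'
After 10 (b): row=4 col=13 char='b'
After 11 (b): row=4 col=8 char='r'
After 12 (gg): row=0 col=0 char='s'

Answer: 0,0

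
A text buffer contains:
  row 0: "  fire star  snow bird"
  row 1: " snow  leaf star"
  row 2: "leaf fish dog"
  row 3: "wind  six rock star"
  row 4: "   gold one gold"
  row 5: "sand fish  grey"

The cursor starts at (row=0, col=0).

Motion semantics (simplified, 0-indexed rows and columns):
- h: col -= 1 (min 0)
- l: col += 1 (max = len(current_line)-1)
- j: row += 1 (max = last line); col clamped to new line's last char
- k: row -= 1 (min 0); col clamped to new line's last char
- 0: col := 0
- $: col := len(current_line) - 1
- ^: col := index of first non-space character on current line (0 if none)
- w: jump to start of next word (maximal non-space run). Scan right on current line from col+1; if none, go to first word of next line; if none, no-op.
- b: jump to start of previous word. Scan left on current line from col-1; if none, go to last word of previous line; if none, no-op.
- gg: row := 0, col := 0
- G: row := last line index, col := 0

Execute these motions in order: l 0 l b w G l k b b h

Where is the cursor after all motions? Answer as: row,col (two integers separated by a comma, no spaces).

Answer: 3,9

Derivation:
After 1 (l): row=0 col=1 char='_'
After 2 (0): row=0 col=0 char='_'
After 3 (l): row=0 col=1 char='_'
After 4 (b): row=0 col=1 char='_'
After 5 (w): row=0 col=2 char='f'
After 6 (G): row=5 col=0 char='s'
After 7 (l): row=5 col=1 char='a'
After 8 (k): row=4 col=1 char='_'
After 9 (b): row=3 col=15 char='s'
After 10 (b): row=3 col=10 char='r'
After 11 (h): row=3 col=9 char='_'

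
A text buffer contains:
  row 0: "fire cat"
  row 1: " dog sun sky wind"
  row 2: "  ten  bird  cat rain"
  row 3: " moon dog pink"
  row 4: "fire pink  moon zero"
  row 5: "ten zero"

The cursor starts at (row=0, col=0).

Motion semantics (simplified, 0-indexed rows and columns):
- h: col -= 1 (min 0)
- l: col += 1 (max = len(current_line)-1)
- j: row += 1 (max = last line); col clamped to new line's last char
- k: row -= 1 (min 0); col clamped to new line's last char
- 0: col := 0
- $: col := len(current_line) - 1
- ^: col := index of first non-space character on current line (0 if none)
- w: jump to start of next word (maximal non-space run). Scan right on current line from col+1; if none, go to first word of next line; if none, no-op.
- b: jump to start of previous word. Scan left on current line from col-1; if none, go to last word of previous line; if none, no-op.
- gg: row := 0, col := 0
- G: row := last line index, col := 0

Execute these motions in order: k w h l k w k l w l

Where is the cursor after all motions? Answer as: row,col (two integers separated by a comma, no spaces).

After 1 (k): row=0 col=0 char='f'
After 2 (w): row=0 col=5 char='c'
After 3 (h): row=0 col=4 char='_'
After 4 (l): row=0 col=5 char='c'
After 5 (k): row=0 col=5 char='c'
After 6 (w): row=1 col=1 char='d'
After 7 (k): row=0 col=1 char='i'
After 8 (l): row=0 col=2 char='r'
After 9 (w): row=0 col=5 char='c'
After 10 (l): row=0 col=6 char='a'

Answer: 0,6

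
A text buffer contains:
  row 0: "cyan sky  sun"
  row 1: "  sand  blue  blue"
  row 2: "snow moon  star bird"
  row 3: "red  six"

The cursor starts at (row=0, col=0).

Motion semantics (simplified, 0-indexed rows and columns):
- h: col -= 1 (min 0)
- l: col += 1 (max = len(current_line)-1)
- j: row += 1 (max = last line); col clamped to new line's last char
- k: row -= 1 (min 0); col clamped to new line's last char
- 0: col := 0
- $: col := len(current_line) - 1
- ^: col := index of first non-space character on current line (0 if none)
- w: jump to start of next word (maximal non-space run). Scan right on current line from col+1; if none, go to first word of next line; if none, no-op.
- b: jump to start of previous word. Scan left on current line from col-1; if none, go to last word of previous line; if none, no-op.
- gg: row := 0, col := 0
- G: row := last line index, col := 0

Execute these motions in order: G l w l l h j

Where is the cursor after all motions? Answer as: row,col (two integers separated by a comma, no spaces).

Answer: 3,6

Derivation:
After 1 (G): row=3 col=0 char='r'
After 2 (l): row=3 col=1 char='e'
After 3 (w): row=3 col=5 char='s'
After 4 (l): row=3 col=6 char='i'
After 5 (l): row=3 col=7 char='x'
After 6 (h): row=3 col=6 char='i'
After 7 (j): row=3 col=6 char='i'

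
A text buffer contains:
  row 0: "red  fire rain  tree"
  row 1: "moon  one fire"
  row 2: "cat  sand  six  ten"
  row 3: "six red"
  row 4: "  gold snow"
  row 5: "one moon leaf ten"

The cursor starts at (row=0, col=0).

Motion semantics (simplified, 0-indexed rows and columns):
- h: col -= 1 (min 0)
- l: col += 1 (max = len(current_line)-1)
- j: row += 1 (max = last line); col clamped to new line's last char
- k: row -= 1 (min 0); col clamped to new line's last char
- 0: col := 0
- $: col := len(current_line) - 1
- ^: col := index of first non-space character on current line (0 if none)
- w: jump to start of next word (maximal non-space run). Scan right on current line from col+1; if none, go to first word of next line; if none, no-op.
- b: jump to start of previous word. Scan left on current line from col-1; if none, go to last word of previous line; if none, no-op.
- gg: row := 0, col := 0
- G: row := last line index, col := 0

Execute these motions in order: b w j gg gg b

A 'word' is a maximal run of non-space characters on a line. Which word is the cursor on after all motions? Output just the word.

Answer: red

Derivation:
After 1 (b): row=0 col=0 char='r'
After 2 (w): row=0 col=5 char='f'
After 3 (j): row=1 col=5 char='_'
After 4 (gg): row=0 col=0 char='r'
After 5 (gg): row=0 col=0 char='r'
After 6 (b): row=0 col=0 char='r'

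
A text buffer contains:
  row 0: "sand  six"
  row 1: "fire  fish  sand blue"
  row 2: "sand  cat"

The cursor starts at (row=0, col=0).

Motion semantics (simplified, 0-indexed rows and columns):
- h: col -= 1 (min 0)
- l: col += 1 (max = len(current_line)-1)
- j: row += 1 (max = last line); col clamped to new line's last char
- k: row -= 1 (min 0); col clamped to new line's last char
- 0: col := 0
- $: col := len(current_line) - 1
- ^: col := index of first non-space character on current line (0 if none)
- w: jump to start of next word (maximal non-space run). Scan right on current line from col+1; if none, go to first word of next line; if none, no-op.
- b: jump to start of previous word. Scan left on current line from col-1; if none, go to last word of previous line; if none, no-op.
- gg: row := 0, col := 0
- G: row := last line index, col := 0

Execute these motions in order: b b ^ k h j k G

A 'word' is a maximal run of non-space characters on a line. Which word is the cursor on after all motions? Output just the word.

Answer: sand

Derivation:
After 1 (b): row=0 col=0 char='s'
After 2 (b): row=0 col=0 char='s'
After 3 (^): row=0 col=0 char='s'
After 4 (k): row=0 col=0 char='s'
After 5 (h): row=0 col=0 char='s'
After 6 (j): row=1 col=0 char='f'
After 7 (k): row=0 col=0 char='s'
After 8 (G): row=2 col=0 char='s'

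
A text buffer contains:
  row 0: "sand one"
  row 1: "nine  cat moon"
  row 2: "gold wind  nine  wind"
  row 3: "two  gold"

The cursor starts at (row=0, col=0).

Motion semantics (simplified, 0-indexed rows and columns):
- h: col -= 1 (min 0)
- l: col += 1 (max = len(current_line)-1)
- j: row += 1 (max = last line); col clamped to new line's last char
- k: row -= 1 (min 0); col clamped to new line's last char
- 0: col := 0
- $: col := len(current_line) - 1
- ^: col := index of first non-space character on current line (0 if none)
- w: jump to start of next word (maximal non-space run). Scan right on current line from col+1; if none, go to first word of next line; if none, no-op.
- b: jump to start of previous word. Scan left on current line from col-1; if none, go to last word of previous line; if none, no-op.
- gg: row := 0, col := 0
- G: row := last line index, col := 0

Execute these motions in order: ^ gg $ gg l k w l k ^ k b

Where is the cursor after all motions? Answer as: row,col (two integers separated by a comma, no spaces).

After 1 (^): row=0 col=0 char='s'
After 2 (gg): row=0 col=0 char='s'
After 3 ($): row=0 col=7 char='e'
After 4 (gg): row=0 col=0 char='s'
After 5 (l): row=0 col=1 char='a'
After 6 (k): row=0 col=1 char='a'
After 7 (w): row=0 col=5 char='o'
After 8 (l): row=0 col=6 char='n'
After 9 (k): row=0 col=6 char='n'
After 10 (^): row=0 col=0 char='s'
After 11 (k): row=0 col=0 char='s'
After 12 (b): row=0 col=0 char='s'

Answer: 0,0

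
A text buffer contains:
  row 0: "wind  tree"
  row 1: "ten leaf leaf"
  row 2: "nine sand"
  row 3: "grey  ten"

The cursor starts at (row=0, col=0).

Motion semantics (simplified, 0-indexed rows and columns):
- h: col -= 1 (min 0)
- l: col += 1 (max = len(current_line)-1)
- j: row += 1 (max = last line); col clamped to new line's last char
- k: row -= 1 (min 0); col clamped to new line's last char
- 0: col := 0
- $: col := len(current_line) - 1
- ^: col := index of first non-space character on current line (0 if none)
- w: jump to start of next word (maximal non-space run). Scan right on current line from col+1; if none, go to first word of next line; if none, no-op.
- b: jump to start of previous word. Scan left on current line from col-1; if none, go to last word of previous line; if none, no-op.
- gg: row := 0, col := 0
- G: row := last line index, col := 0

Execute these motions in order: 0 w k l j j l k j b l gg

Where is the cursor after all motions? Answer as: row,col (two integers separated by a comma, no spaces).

After 1 (0): row=0 col=0 char='w'
After 2 (w): row=0 col=6 char='t'
After 3 (k): row=0 col=6 char='t'
After 4 (l): row=0 col=7 char='r'
After 5 (j): row=1 col=7 char='f'
After 6 (j): row=2 col=7 char='n'
After 7 (l): row=2 col=8 char='d'
After 8 (k): row=1 col=8 char='_'
After 9 (j): row=2 col=8 char='d'
After 10 (b): row=2 col=5 char='s'
After 11 (l): row=2 col=6 char='a'
After 12 (gg): row=0 col=0 char='w'

Answer: 0,0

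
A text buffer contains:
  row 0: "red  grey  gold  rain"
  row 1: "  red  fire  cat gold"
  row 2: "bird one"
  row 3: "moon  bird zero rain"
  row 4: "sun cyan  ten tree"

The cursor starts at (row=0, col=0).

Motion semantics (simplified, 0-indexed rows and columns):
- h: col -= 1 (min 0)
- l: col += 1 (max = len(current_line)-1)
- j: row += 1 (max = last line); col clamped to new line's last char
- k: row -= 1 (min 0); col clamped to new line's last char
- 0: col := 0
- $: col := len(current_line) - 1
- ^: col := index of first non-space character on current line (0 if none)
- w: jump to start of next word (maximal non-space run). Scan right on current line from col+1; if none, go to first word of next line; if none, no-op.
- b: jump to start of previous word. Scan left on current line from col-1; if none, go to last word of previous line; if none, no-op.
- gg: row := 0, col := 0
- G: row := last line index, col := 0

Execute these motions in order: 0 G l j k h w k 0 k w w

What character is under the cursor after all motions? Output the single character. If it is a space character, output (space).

Answer: f

Derivation:
After 1 (0): row=0 col=0 char='r'
After 2 (G): row=4 col=0 char='s'
After 3 (l): row=4 col=1 char='u'
After 4 (j): row=4 col=1 char='u'
After 5 (k): row=3 col=1 char='o'
After 6 (h): row=3 col=0 char='m'
After 7 (w): row=3 col=6 char='b'
After 8 (k): row=2 col=6 char='n'
After 9 (0): row=2 col=0 char='b'
After 10 (k): row=1 col=0 char='_'
After 11 (w): row=1 col=2 char='r'
After 12 (w): row=1 col=7 char='f'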